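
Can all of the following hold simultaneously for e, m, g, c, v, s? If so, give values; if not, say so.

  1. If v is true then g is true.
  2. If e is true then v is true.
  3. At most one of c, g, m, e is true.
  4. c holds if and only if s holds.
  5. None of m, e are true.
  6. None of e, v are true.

e: False, m: False, g: False, c: False, v: False, s: False

  (1) v=F ⇒ g: vacuous ✓
  (2) e=F ⇒ v: vacuous ✓
  (3) {c, g, m, e}: 0 true — at most one ✓
  (4) c=F, s=F — same ✓
  (5) {m, e}: 0 true — none ✓
  (6) {e, v}: 0 true — none ✓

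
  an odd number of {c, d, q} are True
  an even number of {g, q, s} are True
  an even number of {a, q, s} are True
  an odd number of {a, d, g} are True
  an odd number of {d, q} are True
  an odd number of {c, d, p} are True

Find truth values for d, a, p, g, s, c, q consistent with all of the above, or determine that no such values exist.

d = True; a = False; p = False; g = False; s = False; c = False; q = False

{c, d, q}: 1 true → odd ✓
{g, q, s}: 0 true → even ✓
{a, q, s}: 0 true → even ✓
{a, d, g}: 1 true → odd ✓
{d, q}: 1 true → odd ✓
{c, d, p}: 1 true → odd ✓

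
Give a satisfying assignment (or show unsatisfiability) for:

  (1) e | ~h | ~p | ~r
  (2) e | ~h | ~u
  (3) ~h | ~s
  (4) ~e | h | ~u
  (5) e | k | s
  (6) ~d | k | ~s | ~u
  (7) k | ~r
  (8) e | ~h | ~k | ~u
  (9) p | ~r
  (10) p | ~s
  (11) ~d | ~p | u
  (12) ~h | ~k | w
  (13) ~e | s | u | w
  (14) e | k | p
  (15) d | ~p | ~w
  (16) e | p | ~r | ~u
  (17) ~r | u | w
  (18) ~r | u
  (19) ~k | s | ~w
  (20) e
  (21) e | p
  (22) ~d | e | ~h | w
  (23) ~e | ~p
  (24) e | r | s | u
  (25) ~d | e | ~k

Unit clause (e) forces e = True.
In (~e | ~p) only ~p is left, so p = False.
In (p | ~r) only ~r is left, so r = False.
In (p | ~s) only ~s is left, so s = False.
Set d = False.
Try k = True:
  (~k | s | ~w) forces w = False.
  (~h | ~k | w) forces h = False.
  (~e | h | ~u) forces u = False.
  clause (~e | s | u | w) is falsified — backtrack.
So k = False.
Set w = True.
Set u = True.
  then (~e | h | ~u) forces h = True.
All clauses satisfied.

d=F, k=F, w=T, s=F, e=T, u=T, p=F, h=T, r=F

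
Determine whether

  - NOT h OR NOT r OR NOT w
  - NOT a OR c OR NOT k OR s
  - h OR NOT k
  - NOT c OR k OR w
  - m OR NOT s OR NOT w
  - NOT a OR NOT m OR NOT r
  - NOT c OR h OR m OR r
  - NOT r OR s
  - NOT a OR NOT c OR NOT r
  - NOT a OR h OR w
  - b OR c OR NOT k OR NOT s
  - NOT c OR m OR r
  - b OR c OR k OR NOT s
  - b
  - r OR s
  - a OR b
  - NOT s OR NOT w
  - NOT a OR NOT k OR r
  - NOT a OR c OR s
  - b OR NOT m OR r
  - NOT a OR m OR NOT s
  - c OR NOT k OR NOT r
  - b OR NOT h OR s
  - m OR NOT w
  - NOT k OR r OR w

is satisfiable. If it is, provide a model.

Unit clause (b) forces b = True.
Set c = False.
Try w = True:
  (NOT s OR NOT w) forces s = False.
  (NOT r OR s) forces r = False.
  clause (r OR s) is falsified — backtrack.
So w = False.
Set h = False.
  then (h OR NOT k) forces k = False.
  then (NOT a OR h OR w) forces a = False.
Set r = False.
  then (r OR s) forces s = True.
Set m = False.
All clauses satisfied.

c = False; w = False; b = True; h = False; r = False; k = False; a = False; m = False; s = True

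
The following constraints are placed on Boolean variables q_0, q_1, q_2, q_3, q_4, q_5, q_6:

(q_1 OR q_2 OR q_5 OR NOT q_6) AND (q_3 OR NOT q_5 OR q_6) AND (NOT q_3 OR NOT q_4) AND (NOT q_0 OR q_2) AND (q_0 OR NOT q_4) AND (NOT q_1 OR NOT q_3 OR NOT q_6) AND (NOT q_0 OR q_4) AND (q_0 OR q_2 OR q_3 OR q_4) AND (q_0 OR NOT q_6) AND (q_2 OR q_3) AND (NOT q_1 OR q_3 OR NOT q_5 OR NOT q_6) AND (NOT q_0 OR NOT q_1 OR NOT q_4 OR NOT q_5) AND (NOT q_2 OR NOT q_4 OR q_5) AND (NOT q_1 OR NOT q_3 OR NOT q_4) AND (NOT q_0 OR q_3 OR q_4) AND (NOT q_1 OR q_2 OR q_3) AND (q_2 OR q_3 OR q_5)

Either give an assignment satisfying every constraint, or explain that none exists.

q_0 = False, q_1 = True, q_2 = True, q_3 = False, q_4 = False, q_5 = False, q_6 = False

Set q_0 = False.
  then (q_0 OR NOT q_4) forces q_4 = False.
  then (q_0 OR NOT q_6) forces q_6 = False.
Set q_1 = True.
Set q_2 = True.
Set q_3 = False.
  then (q_3 OR NOT q_5 OR q_6) forces q_5 = False.
All clauses satisfied.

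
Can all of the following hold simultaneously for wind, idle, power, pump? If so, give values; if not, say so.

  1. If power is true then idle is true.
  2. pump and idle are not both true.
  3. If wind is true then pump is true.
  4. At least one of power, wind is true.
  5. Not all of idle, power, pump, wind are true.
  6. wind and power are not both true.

wind = True, idle = False, power = False, pump = True

  (1) power=F ⇒ idle: vacuous ✓
  (2) pump=T, idle=F — not both ✓
  (3) wind=T ⇒ pump: T ✓
  (4) {power, wind}: 1 true — at least one ✓
  (5) {idle, power, pump, wind}: 2/4 true — not all ✓
  (6) wind=T, power=F — not both ✓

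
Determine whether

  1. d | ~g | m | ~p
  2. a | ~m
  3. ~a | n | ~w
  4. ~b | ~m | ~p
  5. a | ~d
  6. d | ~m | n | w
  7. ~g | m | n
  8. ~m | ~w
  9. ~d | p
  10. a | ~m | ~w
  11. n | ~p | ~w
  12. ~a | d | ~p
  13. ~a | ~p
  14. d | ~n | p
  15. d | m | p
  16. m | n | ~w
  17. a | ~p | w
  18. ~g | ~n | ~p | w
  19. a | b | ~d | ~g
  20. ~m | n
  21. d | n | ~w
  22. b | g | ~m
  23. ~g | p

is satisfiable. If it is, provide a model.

Set d = False.
Set n = True.
  then (d | ~n | p) forces p = True.
  then (~a | d | ~p) forces a = False.
  then (a | ~p | w) forces w = True.
  then (a | ~m) forces m = False.
  then (d | ~g | m | ~p) forces g = False.
Set b = False.
All clauses satisfied.

d = False, n = True, w = True, b = False, a = False, g = False, p = True, m = False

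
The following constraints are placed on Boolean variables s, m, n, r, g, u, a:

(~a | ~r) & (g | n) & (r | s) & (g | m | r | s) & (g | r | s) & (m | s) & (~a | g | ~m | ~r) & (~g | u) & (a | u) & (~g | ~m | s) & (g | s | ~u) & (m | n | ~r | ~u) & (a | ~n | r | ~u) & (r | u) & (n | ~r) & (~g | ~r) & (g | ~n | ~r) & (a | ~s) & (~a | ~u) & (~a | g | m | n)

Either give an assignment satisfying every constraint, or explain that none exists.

Case r = True:
  (~a | ~r) forces a = False.
  (a | u) forces u = True.
  (n | ~r) forces n = True.
  (~g | ~r) forces g = False.
  Clause (g | ~n | ~r) is falsified — contradiction.
Case r = False:
  (r | s) forces s = True.
  (r | u) forces u = True.
  (a | ~s) forces a = True.
  Clause (~a | ~u) is falsified — contradiction.
Both cases fail, so the formula is unsatisfiable.

Unsatisfiable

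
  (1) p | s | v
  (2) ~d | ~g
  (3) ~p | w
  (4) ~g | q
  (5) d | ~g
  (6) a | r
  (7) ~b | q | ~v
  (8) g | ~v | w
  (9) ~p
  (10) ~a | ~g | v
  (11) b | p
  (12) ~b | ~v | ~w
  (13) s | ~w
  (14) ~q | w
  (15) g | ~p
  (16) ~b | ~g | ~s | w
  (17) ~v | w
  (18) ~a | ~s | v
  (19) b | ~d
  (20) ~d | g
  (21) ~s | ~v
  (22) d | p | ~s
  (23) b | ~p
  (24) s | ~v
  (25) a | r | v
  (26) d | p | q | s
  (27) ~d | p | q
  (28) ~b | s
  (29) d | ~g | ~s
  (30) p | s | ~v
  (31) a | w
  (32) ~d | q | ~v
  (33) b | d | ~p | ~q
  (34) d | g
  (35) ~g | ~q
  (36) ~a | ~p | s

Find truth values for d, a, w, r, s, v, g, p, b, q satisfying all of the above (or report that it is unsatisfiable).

The formula is unsatisfiable.

Case d = True:
  (~d | ~g) forces g = False.
  Clause (~d | g) is falsified — contradiction.
Case d = False:
  (d | ~g) forces g = False.
  Clause (d | g) is falsified — contradiction.
Both cases fail, so the formula is unsatisfiable.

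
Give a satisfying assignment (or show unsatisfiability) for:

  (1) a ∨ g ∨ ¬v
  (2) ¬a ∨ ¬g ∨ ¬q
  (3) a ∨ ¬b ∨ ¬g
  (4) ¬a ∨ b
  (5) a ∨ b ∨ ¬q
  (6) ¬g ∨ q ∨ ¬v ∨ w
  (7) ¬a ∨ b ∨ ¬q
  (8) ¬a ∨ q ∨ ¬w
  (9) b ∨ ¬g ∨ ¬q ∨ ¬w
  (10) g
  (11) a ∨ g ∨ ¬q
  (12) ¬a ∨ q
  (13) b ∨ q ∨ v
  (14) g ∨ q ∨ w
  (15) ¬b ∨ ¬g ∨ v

q=F; w=T; a=F; g=T; b=F; v=T

Unit clause (g) forces g = True.
Set q = False.
  then (¬a ∨ q) forces a = False.
  then (a ∨ ¬b ∨ ¬g) forces b = False.
  then (b ∨ q ∨ v) forces v = True.
  then (¬g ∨ q ∨ ¬v ∨ w) forces w = True.
All clauses satisfied.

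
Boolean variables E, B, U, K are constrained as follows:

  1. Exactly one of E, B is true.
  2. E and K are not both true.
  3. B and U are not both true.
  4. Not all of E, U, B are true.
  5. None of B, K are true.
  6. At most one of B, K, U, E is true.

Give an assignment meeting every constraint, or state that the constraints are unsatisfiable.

E=T; B=F; U=F; K=F

  (1) {E, B}: 1 true — exactly one ✓
  (2) E=T, K=F — not both ✓
  (3) B=F, U=F — not both ✓
  (4) {E, U, B}: 1/3 true — not all ✓
  (5) {B, K}: 0 true — none ✓
  (6) {B, K, U, E}: 1 true — at most one ✓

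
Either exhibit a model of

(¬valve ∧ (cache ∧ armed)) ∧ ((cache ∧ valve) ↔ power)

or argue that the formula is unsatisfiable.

power: False, valve: False, armed: True, cache: True

  ¬valve ∧ (cache ∧ armed) = True
    ¬valve = True
    cache ∧ armed = True
  (cache ∧ valve) ↔ power = True
    cache ∧ valve = False
Both conjuncts True, so the formula holds.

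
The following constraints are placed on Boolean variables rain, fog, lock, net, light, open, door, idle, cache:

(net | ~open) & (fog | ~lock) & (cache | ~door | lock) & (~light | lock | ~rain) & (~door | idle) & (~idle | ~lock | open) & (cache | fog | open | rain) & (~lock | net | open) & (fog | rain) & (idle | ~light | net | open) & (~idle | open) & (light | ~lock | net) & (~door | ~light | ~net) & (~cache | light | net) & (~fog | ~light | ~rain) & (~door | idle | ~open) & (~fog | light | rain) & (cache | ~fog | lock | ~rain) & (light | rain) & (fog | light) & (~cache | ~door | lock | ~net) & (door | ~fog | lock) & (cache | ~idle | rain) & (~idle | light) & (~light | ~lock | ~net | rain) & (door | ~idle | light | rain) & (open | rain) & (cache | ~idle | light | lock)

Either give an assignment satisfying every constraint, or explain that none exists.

Set rain = True.
Set fog = True.
  then (~fog | ~light | ~rain) forces light = False.
  then (~idle | light) forces idle = False.
  then (~door | idle) forces door = False.
  then (door | ~fog | lock) forces lock = True.
  then (light | ~lock | net) forces net = True.
Set open = True.
Set cache = False.
All clauses satisfied.

rain=T, fog=T, lock=T, net=T, light=F, open=T, door=F, idle=F, cache=F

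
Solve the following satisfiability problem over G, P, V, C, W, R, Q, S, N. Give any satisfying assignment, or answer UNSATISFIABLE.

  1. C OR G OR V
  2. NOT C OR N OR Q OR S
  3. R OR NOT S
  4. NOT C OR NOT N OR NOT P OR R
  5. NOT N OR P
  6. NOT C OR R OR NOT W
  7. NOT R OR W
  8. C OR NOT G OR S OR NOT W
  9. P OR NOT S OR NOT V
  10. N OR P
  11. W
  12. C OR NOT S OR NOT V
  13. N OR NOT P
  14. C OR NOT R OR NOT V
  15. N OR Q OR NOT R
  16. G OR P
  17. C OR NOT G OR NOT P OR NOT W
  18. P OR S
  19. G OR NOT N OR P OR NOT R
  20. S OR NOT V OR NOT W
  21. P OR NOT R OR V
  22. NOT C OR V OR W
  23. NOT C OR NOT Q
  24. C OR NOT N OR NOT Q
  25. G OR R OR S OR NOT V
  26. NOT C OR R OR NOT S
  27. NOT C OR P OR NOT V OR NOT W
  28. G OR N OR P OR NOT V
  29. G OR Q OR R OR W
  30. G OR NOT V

Unit clause (W) forces W = True.
Set G = True.
Try P = False:
  (NOT N OR P) forces N = False.
  clause (N OR P) is falsified — backtrack.
So P = True.
  then (N OR NOT P) forces N = True.
  then (C OR NOT G OR NOT P OR NOT W) forces C = True.
  then (NOT C OR NOT Q) forces Q = False.
  then (NOT C OR NOT N OR NOT P OR R) forces R = True.
Set V = False.
Set S = True.
All clauses satisfied.

G: True, P: True, V: False, C: True, W: True, R: True, Q: False, S: True, N: True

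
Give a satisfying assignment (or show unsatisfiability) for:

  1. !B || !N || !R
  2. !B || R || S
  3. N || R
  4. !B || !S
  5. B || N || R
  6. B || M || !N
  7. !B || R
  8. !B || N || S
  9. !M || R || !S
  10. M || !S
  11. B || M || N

M=T; N=T; B=F; S=F; R=T

Set M = True.
Set N = True.
Set B = False.
Set S = False.
Set R = True.
All clauses satisfied.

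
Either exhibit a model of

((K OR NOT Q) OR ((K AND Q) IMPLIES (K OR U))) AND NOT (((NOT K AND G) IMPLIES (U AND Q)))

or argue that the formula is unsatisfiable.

Q = False, U = False, K = False, G = True

  (K OR NOT Q) OR ((K AND Q) IMPLIES (K OR U)) = True
    K OR NOT Q = True
      NOT Q = True
    (K AND Q) IMPLIES (K OR U) = True
      K AND Q = False
      K OR U = False
  NOT (((NOT K AND G) IMPLIES (U AND Q))) = True
    (NOT K AND G) IMPLIES (U AND Q) = False
      NOT K AND G = True
        NOT K = True
      U AND Q = False
Both conjuncts True, so the formula holds.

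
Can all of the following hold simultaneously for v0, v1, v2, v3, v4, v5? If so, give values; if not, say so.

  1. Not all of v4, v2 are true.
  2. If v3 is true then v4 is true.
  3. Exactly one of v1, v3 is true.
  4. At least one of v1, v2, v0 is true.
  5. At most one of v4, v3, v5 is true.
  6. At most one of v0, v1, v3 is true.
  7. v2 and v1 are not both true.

v0 = False, v1 = True, v2 = False, v3 = False, v4 = True, v5 = False

  (1) {v4, v2}: 1/2 true — not all ✓
  (2) v3=F ⇒ v4: vacuous ✓
  (3) {v1, v3}: 1 true — exactly one ✓
  (4) {v1, v2, v0}: 1 true — at least one ✓
  (5) {v4, v3, v5}: 1 true — at most one ✓
  (6) {v0, v1, v3}: 1 true — at most one ✓
  (7) v2=F, v1=T — not both ✓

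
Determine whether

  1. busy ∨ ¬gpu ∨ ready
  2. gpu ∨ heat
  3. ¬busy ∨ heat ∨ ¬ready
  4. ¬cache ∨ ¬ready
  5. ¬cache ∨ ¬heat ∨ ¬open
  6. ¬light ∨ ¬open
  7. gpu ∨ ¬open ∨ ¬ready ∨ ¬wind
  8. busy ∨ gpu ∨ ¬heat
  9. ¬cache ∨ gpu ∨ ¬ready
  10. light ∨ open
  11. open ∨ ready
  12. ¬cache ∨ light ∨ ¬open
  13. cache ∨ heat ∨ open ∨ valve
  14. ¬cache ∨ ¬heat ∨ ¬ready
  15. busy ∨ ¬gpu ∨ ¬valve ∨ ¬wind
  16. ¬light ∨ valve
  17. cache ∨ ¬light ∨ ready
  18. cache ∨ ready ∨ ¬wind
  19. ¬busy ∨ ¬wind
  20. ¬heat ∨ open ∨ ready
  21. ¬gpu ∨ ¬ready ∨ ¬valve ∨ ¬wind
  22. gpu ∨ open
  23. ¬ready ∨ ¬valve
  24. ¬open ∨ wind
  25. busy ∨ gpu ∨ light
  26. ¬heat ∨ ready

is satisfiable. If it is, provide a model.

Set gpu = True.
Try open = False:
  (light ∨ open) forces light = True.
  (open ∨ ready) forces ready = True.
  (¬cache ∨ ¬ready) forces cache = False.
  (¬light ∨ valve) forces valve = True.
  clause (¬ready ∨ ¬valve) is falsified — backtrack.
So open = True.
  then (¬light ∨ ¬open) forces light = False.
  then (¬cache ∨ light ∨ ¬open) forces cache = False.
  then (¬open ∨ wind) forces wind = True.
  then (cache ∨ ready ∨ ¬wind) forces ready = True.
  then (¬busy ∨ ¬wind) forces busy = False.
  then (¬gpu ∨ ¬ready ∨ ¬valve ∨ ¬wind) forces valve = False.
Set heat = False.
All clauses satisfied.

gpu=T, open=T, busy=F, heat=F, light=F, valve=F, ready=T, wind=T, cache=F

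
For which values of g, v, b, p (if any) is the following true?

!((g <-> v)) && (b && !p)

g = False, v = True, b = True, p = False

  !((g <-> v)) = True
    g <-> v = False
  b && !p = True
    !p = True
Both conjuncts True, so the formula holds.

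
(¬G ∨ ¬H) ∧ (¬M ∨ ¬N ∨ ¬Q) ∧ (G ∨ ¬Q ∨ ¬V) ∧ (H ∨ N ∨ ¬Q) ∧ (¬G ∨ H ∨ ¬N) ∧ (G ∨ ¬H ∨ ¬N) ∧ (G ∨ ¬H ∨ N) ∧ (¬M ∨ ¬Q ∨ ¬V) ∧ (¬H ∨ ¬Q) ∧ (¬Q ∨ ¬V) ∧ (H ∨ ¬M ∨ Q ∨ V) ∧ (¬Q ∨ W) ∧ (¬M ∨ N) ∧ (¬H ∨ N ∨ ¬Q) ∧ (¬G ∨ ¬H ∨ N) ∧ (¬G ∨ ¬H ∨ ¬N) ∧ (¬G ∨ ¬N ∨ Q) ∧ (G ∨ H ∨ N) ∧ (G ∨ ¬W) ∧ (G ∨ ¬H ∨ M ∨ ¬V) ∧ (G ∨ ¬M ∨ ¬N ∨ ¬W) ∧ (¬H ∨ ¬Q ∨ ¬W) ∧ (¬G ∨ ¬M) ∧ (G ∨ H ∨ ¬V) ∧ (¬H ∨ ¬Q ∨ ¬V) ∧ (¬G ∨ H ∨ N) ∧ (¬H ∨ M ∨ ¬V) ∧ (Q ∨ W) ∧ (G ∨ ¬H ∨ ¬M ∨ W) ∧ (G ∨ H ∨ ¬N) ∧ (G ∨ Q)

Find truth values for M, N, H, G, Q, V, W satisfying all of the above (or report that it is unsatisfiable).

Case G = True:
  (¬G ∨ ¬H) forces H = False.
  (¬G ∨ H ∨ ¬N) forces N = False.
  Clause (¬G ∨ H ∨ N) is falsified — contradiction.
Case G = False:
  (G ∨ ¬W) forces W = False.
  (¬Q ∨ W) forces Q = False.
  Clause (Q ∨ W) is falsified — contradiction.
Both cases fail, so the formula is unsatisfiable.

The formula is unsatisfiable.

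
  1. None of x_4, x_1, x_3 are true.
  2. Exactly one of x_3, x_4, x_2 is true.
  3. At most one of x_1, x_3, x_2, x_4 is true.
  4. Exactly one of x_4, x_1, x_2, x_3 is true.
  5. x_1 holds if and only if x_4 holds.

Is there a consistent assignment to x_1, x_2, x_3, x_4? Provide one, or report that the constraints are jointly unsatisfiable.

x_1: False; x_2: True; x_3: False; x_4: False

  (1) {x_4, x_1, x_3}: 0 true — none ✓
  (2) {x_3, x_4, x_2}: 1 true — exactly one ✓
  (3) {x_1, x_3, x_2, x_4}: 1 true — at most one ✓
  (4) {x_4, x_1, x_2, x_3}: 1 true — exactly one ✓
  (5) x_1=F, x_4=F — same ✓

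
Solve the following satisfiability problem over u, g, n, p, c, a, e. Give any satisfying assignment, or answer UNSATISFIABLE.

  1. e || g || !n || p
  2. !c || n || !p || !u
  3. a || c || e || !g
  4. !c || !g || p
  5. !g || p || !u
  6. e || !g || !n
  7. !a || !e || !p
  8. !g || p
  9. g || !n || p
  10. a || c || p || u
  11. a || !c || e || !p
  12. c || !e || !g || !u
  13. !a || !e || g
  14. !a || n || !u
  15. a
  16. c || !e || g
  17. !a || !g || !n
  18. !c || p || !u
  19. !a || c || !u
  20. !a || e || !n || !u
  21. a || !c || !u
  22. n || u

u = False, g = False, n = True, p = True, c = True, a = True, e = False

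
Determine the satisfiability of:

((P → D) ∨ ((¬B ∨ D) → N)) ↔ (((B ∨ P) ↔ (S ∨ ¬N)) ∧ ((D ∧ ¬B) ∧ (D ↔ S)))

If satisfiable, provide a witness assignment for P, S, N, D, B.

P = True, S = False, N = False, D = False, B = False

  ((P → D) ∨ ((¬B ∨ D) → N)) ↔ (((B ∨ P) ↔ (S ∨ ¬N)) ∧ ((D ∧ ¬B) ∧ (D ↔ S))) = True
    (P → D) ∨ ((¬B ∨ D) → N) = False
      P → D = False
      (¬B ∨ D) → N = False
        ¬B ∨ D = True
          ¬B = True
    ((B ∨ P) ↔ (S ∨ ¬N)) ∧ ((D ∧ ¬B) ∧ (D ↔ S)) = False
      (B ∨ P) ↔ (S ∨ ¬N) = True
        B ∨ P = True
        S ∨ ¬N = True
          ¬N = True
      (D ∧ ¬B) ∧ (D ↔ S) = False
        D ∧ ¬B = False
          ¬B = True
        D ↔ S = True
The formula evaluates to True.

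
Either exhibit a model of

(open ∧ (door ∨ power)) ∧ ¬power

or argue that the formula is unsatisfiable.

open=T, power=F, door=T

  open ∧ (door ∨ power) = True
    door ∨ power = True
  ¬power = True
Both conjuncts True, so the formula holds.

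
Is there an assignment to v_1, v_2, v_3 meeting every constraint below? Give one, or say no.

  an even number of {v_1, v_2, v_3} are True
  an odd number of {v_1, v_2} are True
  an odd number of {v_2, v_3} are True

v_1=T; v_2=F; v_3=T

{v_1, v_2, v_3}: 2 true → even ✓
{v_1, v_2}: 1 true → odd ✓
{v_2, v_3}: 1 true → odd ✓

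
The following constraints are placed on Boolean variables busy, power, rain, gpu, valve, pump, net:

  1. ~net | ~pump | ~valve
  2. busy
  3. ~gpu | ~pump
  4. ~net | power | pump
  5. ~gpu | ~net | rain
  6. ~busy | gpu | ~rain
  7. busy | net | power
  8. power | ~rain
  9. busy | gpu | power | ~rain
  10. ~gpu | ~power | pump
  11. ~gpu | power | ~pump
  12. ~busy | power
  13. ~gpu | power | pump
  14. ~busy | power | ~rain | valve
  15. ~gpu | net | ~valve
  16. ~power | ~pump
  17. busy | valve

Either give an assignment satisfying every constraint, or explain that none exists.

Unit clause (busy) forces busy = True.
In (~busy | power) only power is left, so power = True.
In (~power | ~pump) only ~pump is left, so pump = False.
In (~gpu | ~power | pump) only ~gpu is left, so gpu = False.
In (~busy | gpu | ~rain) only ~rain is left, so rain = False.
Set valve = False.
Set net = False.
All clauses satisfied.

busy = True; power = True; rain = False; gpu = False; valve = False; pump = False; net = False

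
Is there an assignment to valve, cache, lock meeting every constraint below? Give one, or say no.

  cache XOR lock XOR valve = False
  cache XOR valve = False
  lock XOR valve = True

valve=T, cache=T, lock=F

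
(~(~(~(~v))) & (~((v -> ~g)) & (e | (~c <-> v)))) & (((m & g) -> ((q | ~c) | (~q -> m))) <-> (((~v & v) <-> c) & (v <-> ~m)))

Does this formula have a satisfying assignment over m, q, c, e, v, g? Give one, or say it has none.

m = False, q = False, c = False, e = True, v = True, g = True

  ~(~(~(~v))) & (~((v -> ~g)) & (e | (~c <-> v))) = True
    ~(~(~(~v))) = True
      ~(~(~v)) = False
        ~(~v) = True
          ~v = False
    ~((v -> ~g)) & (e | (~c <-> v)) = True
      ~((v -> ~g)) = True
        v -> ~g = False
          ~g = False
      e | (~c <-> v) = True
        ~c <-> v = True
          ~c = True
  ((m & g) -> ((q | ~c) | (~q -> m))) <-> (((~v & v) <-> c) & (v <-> ~m)) = True
    (m & g) -> ((q | ~c) | (~q -> m)) = True
      m & g = False
      (q | ~c) | (~q -> m) = True
        q | ~c = True
          ~c = True
        ~q -> m = False
          ~q = True
    ((~v & v) <-> c) & (v <-> ~m) = True
      (~v & v) <-> c = True
        ~v & v = False
          ~v = False
      v <-> ~m = True
        ~m = True
Both conjuncts True, so the formula holds.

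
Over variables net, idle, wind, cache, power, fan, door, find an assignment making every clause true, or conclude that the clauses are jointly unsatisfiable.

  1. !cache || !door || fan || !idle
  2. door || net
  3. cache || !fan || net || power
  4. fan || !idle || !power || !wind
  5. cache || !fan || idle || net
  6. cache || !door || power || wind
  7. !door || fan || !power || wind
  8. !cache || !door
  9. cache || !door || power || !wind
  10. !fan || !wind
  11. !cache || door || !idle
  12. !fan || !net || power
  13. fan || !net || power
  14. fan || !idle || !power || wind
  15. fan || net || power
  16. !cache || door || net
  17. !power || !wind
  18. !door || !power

net = True, idle = False, wind = False, cache = True, power = True, fan = True, door = False

Try net = False:
  (door || net) forces door = True.
  (!cache || !door) forces cache = False.
  (!door || !power) forces power = False.
  (cache || !fan || net || power) forces fan = False.
  clause (fan || net || power) is falsified — backtrack.
So net = True.
Set idle = False.
Try wind = True:
  (!fan || !wind) forces fan = False.
  (fan || !net || power) forces power = True.
  clause (!power || !wind) is falsified — backtrack.
So wind = False.
Set cache = True.
  then (!cache || !door) forces door = False.
Set power = True.
Set fan = True.
All clauses satisfied.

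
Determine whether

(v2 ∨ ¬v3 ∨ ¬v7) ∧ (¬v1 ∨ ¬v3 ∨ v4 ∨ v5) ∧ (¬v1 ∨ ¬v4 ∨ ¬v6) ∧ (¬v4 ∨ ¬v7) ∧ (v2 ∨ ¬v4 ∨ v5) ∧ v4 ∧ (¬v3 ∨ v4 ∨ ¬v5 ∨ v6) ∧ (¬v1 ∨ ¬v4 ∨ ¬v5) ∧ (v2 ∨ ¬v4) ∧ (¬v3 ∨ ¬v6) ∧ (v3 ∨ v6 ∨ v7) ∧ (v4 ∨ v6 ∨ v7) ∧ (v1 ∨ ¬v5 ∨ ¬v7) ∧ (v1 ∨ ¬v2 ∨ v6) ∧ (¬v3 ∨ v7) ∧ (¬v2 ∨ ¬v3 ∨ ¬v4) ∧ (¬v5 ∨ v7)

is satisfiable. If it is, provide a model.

Unit clause (v4) forces v4 = True.
In (v2 ∨ ¬v4) only v2 is left, so v2 = True.
In (¬v2 ∨ ¬v3 ∨ ¬v4) only ¬v3 is left, so v3 = False.
In (¬v4 ∨ ¬v7) only ¬v7 is left, so v7 = False.
In (v3 ∨ v6 ∨ v7) only v6 is left, so v6 = True.
In (¬v5 ∨ v7) only ¬v5 is left, so v5 = False.
In (¬v1 ∨ ¬v4 ∨ ¬v6) only ¬v1 is left, so v1 = False.
All clauses satisfied.

v1 = False, v2 = True, v3 = False, v4 = True, v5 = False, v6 = True, v7 = False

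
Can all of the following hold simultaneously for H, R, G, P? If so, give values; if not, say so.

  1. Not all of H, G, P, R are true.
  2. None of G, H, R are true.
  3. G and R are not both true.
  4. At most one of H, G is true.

H=F; R=F; G=F; P=T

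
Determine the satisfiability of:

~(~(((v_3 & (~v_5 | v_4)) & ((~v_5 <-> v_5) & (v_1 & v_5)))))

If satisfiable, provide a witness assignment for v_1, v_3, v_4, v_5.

UNSATISFIABLE

Case v_5 = True: the formula becomes ~(~False) = False.
Case v_5 = False: the formula becomes ~(~False) = False.
Both cases fail — unsatisfiable.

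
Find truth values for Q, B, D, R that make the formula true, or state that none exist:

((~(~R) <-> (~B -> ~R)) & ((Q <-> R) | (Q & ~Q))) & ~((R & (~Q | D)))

Q = True, B = True, D = False, R = True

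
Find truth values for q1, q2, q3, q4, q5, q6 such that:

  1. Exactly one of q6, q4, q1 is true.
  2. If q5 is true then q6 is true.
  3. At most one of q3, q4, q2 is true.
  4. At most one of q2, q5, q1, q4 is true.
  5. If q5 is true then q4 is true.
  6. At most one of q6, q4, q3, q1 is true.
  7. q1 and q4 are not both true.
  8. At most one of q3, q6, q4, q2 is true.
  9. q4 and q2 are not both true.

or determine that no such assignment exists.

q1 = False, q2 = False, q3 = False, q4 = False, q5 = False, q6 = True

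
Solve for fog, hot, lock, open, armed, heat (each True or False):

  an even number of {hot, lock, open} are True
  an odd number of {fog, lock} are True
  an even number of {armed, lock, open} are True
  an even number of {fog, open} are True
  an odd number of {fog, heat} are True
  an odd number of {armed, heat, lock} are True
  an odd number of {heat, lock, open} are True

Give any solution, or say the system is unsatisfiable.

fog: True; hot: True; lock: False; open: True; armed: True; heat: False

{hot, lock, open}: 2 true → even ✓
{fog, lock}: 1 true → odd ✓
{armed, lock, open}: 2 true → even ✓
{fog, open}: 2 true → even ✓
{fog, heat}: 1 true → odd ✓
{armed, heat, lock}: 1 true → odd ✓
{heat, lock, open}: 1 true → odd ✓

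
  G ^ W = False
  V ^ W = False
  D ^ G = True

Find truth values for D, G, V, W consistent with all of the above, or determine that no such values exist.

D = False; G = True; V = True; W = True

G ^ W = T ^ T = False ✓
V ^ W = T ^ T = False ✓
D ^ G = F ^ T = True ✓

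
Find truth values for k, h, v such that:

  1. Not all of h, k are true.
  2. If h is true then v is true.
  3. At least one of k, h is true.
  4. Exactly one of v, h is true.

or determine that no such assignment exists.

k: True, h: False, v: True

  (1) {h, k}: 1/2 true — not all ✓
  (2) h=F ⇒ v: vacuous ✓
  (3) {k, h}: 1 true — at least one ✓
  (4) {v, h}: 1 true — exactly one ✓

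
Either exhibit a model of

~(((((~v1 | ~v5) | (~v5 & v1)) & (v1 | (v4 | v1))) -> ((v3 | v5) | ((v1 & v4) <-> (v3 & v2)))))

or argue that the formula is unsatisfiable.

v1: True, v2: True, v3: False, v4: True, v5: False

  ~(((((~v1 | ~v5) | (~v5 & v1)) & (v1 | (v4 | v1))) -> ((v3 | v5) | ((v1 & v4) <-> (v3 & v2))))) = True
    (((~v1 | ~v5) | (~v5 & v1)) & (v1 | (v4 | v1))) -> ((v3 | v5) | ((v1 & v4) <-> (v3 & v2))) = False
      ((~v1 | ~v5) | (~v5 & v1)) & (v1 | (v4 | v1)) = True
        (~v1 | ~v5) | (~v5 & v1) = True
          ~v1 | ~v5 = True
            ~v1 = False
            ~v5 = True
          ~v5 & v1 = True
            ~v5 = True
        v1 | (v4 | v1) = True
          v4 | v1 = True
      (v3 | v5) | ((v1 & v4) <-> (v3 & v2)) = False
        v3 | v5 = False
        (v1 & v4) <-> (v3 & v2) = False
          v1 & v4 = True
          v3 & v2 = False
The formula evaluates to True.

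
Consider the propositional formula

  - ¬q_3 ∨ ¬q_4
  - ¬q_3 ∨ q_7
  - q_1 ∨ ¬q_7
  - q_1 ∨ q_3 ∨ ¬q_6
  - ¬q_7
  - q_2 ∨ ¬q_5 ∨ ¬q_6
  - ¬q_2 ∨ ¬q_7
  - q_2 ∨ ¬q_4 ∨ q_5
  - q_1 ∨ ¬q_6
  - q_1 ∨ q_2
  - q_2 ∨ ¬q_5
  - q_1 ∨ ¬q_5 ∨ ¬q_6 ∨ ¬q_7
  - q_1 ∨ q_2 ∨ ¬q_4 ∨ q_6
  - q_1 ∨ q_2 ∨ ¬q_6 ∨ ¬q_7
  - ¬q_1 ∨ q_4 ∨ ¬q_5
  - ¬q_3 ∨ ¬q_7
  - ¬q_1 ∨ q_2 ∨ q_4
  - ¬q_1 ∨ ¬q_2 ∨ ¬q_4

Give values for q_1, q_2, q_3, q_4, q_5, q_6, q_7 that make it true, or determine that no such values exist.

q_1 = False, q_2 = True, q_3 = False, q_4 = True, q_5 = False, q_6 = False, q_7 = False

Unit clause (¬q_7) forces q_7 = False.
In (¬q_3 ∨ q_7) only ¬q_3 is left, so q_3 = False.
Set q_1 = False.
  then (q_1 ∨ q_3 ∨ ¬q_6) forces q_6 = False.
  then (q_1 ∨ q_2) forces q_2 = True.
Set q_4 = True.
Set q_5 = False.
All clauses satisfied.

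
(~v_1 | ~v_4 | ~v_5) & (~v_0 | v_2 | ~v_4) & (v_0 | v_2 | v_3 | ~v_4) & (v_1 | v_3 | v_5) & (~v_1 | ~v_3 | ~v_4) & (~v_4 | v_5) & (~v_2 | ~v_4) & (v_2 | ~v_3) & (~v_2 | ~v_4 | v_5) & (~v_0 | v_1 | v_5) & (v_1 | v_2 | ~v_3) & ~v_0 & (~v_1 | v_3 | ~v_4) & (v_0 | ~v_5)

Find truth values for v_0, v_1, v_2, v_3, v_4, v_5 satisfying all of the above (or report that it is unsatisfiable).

Unit clause (~v_0) forces v_0 = False.
In (v_0 | ~v_5) only ~v_5 is left, so v_5 = False.
In (~v_4 | v_5) only ~v_4 is left, so v_4 = False.
Set v_1 = True.
Set v_2 = True.
Set v_3 = False.
All clauses satisfied.

v_0 = False, v_1 = True, v_2 = True, v_3 = False, v_4 = False, v_5 = False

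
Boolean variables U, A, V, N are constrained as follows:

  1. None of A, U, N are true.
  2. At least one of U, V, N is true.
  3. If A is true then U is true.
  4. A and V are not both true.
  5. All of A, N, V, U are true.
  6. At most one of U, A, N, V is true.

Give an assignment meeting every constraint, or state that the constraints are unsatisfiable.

Unsatisfiable — no assignment works.

Case U = True:
  Constraint (1) is violated (U=T) — contradiction.
Case U = False:
  Constraint (5) is violated (U=F) — contradiction.
Both cases fail — unsatisfiable.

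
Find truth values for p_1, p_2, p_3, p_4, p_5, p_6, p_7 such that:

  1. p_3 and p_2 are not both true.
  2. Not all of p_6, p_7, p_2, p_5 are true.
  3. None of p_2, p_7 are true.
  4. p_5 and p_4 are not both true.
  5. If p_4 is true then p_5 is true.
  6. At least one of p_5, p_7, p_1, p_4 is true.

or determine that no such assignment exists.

p_1=F, p_2=F, p_3=F, p_4=F, p_5=T, p_6=F, p_7=F

  (1) p_3=F, p_2=F — not both ✓
  (2) {p_6, p_7, p_2, p_5}: 1/4 true — not all ✓
  (3) {p_2, p_7}: 0 true — none ✓
  (4) p_5=T, p_4=F — not both ✓
  (5) p_4=F ⇒ p_5: vacuous ✓
  (6) {p_5, p_7, p_1, p_4}: 1 true — at least one ✓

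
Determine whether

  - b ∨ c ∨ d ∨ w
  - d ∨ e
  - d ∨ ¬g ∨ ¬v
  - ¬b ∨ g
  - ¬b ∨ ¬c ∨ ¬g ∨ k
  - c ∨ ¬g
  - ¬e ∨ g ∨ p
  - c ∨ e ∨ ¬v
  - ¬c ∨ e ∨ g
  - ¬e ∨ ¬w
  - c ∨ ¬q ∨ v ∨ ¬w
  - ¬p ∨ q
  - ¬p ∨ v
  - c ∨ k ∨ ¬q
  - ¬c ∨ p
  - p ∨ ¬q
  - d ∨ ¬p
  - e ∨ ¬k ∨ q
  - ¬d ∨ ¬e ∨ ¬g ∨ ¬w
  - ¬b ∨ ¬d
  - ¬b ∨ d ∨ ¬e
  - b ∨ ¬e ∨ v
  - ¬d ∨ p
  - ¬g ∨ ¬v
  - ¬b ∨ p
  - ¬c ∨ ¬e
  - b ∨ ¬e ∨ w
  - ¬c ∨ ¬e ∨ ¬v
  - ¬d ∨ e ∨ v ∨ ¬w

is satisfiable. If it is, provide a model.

Case e = True:
  (¬e ∨ ¬w) forces w = False.
  (¬c ∨ ¬e) forces c = False.
  (c ∨ ¬g) forces g = False.
  (¬b ∨ g) forces b = False.
  Clause (b ∨ ¬e ∨ w) is falsified — contradiction.
Case e = False:
  (d ∨ e) forces d = True.
  (¬b ∨ ¬d) forces b = False.
  (¬d ∨ p) forces p = True.
  (¬p ∨ q) forces q = True.
  (¬p ∨ v) forces v = True.
  (c ∨ e ∨ ¬v) forces c = True.
  (¬c ∨ e ∨ g) forces g = True.
  Clause (¬g ∨ ¬v) is falsified — contradiction.
Both cases fail, so the formula is unsatisfiable.

UNSATISFIABLE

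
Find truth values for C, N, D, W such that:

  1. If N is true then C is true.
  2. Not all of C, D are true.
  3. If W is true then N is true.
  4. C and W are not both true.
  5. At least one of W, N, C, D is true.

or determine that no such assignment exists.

C=F, N=F, D=T, W=F

  (1) N=F ⇒ C: vacuous ✓
  (2) {C, D}: 1/2 true — not all ✓
  (3) W=F ⇒ N: vacuous ✓
  (4) C=F, W=F — not both ✓
  (5) {W, N, C, D}: 1 true — at least one ✓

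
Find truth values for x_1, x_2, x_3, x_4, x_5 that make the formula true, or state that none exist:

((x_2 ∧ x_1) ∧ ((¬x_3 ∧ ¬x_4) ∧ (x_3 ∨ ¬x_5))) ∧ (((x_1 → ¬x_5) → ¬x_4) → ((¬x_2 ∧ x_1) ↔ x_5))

x_1 = True; x_2 = True; x_3 = False; x_4 = False; x_5 = False

  (x_2 ∧ x_1) ∧ ((¬x_3 ∧ ¬x_4) ∧ (x_3 ∨ ¬x_5)) = True
    x_2 ∧ x_1 = True
    (¬x_3 ∧ ¬x_4) ∧ (x_3 ∨ ¬x_5) = True
      ¬x_3 ∧ ¬x_4 = True
        ¬x_3 = True
        ¬x_4 = True
      x_3 ∨ ¬x_5 = True
        ¬x_5 = True
  ((x_1 → ¬x_5) → ¬x_4) → ((¬x_2 ∧ x_1) ↔ x_5) = True
    (x_1 → ¬x_5) → ¬x_4 = True
      x_1 → ¬x_5 = True
        ¬x_5 = True
      ¬x_4 = True
    (¬x_2 ∧ x_1) ↔ x_5 = True
      ¬x_2 ∧ x_1 = False
        ¬x_2 = False
Both conjuncts True, so the formula holds.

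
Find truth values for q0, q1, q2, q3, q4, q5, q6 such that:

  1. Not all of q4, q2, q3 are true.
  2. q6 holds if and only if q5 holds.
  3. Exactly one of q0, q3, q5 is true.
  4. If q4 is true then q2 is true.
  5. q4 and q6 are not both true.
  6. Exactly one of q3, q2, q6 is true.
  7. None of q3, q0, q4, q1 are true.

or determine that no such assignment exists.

q0: False, q1: False, q2: False, q3: False, q4: False, q5: True, q6: True

  (1) {q4, q2, q3}: 0/3 true — not all ✓
  (2) q6=T, q5=T — same ✓
  (3) {q0, q3, q5}: 1 true — exactly one ✓
  (4) q4=F ⇒ q2: vacuous ✓
  (5) q4=F, q6=T — not both ✓
  (6) {q3, q2, q6}: 1 true — exactly one ✓
  (7) {q3, q0, q4, q1}: 0 true — none ✓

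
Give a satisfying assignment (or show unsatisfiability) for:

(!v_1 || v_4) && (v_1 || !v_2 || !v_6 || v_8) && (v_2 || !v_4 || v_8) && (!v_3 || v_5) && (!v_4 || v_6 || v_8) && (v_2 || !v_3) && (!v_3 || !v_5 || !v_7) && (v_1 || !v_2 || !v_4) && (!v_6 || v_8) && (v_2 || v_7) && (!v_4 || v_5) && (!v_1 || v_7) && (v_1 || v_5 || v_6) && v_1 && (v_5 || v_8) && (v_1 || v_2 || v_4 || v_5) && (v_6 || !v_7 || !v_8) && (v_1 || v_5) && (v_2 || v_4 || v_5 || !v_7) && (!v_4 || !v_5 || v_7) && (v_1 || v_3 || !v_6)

v_1 = True, v_2 = True, v_3 = False, v_4 = True, v_5 = True, v_6 = True, v_7 = True, v_8 = True

Unit clause (v_1) forces v_1 = True.
In (!v_1 || v_4) only v_4 is left, so v_4 = True.
In (!v_4 || v_5) only v_5 is left, so v_5 = True.
In (!v_1 || v_7) only v_7 is left, so v_7 = True.
In (!v_3 || !v_5 || !v_7) only !v_3 is left, so v_3 = False.
Set v_2 = True.
Set v_6 = True.
  then (!v_6 || v_8) forces v_8 = True.
All clauses satisfied.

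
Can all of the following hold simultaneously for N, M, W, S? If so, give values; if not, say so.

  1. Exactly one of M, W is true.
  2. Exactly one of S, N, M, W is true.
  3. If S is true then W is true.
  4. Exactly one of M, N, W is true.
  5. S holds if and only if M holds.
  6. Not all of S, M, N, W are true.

N=F, M=F, W=T, S=F

  (1) {M, W}: 1 true — exactly one ✓
  (2) {S, N, M, W}: 1 true — exactly one ✓
  (3) S=F ⇒ W: vacuous ✓
  (4) {M, N, W}: 1 true — exactly one ✓
  (5) S=F, M=F — same ✓
  (6) {S, M, N, W}: 1/4 true — not all ✓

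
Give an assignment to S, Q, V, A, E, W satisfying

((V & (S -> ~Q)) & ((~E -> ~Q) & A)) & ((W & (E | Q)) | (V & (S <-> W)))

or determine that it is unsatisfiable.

S = True, Q = False, V = True, A = True, E = False, W = True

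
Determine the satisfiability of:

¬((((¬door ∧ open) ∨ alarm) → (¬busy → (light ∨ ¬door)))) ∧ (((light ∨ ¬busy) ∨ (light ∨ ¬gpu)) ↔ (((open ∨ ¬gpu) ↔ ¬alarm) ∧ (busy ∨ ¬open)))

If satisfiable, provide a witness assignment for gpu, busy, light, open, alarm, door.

gpu: True, busy: False, light: False, open: False, alarm: True, door: True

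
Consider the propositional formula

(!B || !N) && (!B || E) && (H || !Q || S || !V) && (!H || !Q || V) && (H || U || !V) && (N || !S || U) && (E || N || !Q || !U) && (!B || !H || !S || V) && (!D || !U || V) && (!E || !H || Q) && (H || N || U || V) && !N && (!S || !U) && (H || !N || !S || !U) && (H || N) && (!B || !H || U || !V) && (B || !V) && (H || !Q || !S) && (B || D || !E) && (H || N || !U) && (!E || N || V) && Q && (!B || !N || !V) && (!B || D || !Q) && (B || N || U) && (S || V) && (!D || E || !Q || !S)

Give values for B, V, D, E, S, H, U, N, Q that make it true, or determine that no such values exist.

B=T, V=T, D=T, E=T, S=F, H=T, U=T, N=F, Q=T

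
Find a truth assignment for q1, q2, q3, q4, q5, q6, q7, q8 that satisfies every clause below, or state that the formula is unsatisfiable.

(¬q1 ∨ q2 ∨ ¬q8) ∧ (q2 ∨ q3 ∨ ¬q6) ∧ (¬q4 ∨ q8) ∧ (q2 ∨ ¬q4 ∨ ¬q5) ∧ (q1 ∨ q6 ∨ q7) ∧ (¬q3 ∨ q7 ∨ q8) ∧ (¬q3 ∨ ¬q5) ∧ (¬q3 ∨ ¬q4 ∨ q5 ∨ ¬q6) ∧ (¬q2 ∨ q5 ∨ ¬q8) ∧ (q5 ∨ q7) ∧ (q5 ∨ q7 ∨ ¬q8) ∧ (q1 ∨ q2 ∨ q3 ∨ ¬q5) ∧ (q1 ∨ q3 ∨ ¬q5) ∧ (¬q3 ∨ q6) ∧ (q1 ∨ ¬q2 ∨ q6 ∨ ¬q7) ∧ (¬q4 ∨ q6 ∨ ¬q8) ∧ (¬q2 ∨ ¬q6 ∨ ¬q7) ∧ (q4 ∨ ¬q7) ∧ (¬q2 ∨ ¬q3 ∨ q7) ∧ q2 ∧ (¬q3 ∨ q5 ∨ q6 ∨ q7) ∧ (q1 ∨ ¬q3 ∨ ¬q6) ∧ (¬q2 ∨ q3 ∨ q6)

q1: True, q2: True, q3: False, q4: False, q5: True, q6: True, q7: False, q8: False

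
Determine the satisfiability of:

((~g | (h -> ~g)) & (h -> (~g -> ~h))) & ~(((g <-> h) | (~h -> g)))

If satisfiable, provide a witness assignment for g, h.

No satisfying assignment exists.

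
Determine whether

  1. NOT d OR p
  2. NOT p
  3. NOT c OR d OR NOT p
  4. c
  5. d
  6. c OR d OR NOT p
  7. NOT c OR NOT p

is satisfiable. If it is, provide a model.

Case d = True:
  (NOT d OR p) forces p = True.
  Clause (NOT p) is falsified — contradiction.
Case d = False:
  Clause (d) is falsified — contradiction.
Both cases fail, so the formula is unsatisfiable.

No satisfying assignment exists.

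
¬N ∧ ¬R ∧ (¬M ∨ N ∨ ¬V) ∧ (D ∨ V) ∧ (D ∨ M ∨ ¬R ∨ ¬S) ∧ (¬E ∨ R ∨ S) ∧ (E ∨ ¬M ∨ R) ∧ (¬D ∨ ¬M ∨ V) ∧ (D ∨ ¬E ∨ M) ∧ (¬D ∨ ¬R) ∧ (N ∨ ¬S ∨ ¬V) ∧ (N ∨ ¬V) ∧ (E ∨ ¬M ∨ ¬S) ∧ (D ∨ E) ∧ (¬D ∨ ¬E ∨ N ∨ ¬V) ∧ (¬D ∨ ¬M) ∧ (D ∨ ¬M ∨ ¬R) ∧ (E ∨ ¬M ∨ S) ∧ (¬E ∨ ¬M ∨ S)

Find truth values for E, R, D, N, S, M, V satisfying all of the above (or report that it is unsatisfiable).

Unit clause (¬N) forces N = False.
Unit clause (¬R) forces R = False.
In (N ∨ ¬V) only ¬V is left, so V = False.
In (D ∨ V) only D is left, so D = True.
In (¬D ∨ ¬M ∨ V) only ¬M is left, so M = False.
Set E = False.
Set S = False.
All clauses satisfied.

E=F; R=F; D=T; N=F; S=F; M=F; V=F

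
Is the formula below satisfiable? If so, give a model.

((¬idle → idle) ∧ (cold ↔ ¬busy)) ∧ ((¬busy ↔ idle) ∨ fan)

fan = True, cold = True, idle = True, busy = False

  (¬idle → idle) ∧ (cold ↔ ¬busy) = True
    ¬idle → idle = True
      ¬idle = False
    cold ↔ ¬busy = True
      ¬busy = True
  (¬busy ↔ idle) ∨ fan = True
    ¬busy ↔ idle = True
      ¬busy = True
Both conjuncts True, so the formula holds.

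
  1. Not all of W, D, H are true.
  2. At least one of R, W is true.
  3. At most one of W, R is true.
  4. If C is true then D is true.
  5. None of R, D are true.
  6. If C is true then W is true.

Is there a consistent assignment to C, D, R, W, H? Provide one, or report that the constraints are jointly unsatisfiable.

C=F, D=F, R=F, W=T, H=F

  (1) {W, D, H}: 1/3 true — not all ✓
  (2) {R, W}: 1 true — at least one ✓
  (3) {W, R}: 1 true — at most one ✓
  (4) C=F ⇒ D: vacuous ✓
  (5) {R, D}: 0 true — none ✓
  (6) C=F ⇒ W: vacuous ✓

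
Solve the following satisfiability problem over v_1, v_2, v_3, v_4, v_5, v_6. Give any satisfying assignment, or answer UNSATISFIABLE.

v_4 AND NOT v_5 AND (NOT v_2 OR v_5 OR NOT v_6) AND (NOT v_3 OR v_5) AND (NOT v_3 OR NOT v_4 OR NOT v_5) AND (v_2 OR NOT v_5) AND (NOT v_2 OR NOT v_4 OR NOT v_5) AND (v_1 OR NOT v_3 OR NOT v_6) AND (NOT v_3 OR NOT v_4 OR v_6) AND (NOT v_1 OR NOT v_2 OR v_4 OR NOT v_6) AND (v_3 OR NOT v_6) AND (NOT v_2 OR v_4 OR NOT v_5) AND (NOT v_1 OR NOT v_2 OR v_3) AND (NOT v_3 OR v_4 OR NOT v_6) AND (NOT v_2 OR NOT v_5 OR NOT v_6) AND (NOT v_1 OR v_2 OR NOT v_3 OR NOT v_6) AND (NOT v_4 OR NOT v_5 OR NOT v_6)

Unit clause (v_4) forces v_4 = True.
Unit clause (NOT v_5) forces v_5 = False.
In (NOT v_3 OR v_5) only NOT v_3 is left, so v_3 = False.
In (v_3 OR NOT v_6) only NOT v_6 is left, so v_6 = False.
Set v_1 = False.
Set v_2 = True.
All clauses satisfied.

v_1: False, v_2: True, v_3: False, v_4: True, v_5: False, v_6: False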